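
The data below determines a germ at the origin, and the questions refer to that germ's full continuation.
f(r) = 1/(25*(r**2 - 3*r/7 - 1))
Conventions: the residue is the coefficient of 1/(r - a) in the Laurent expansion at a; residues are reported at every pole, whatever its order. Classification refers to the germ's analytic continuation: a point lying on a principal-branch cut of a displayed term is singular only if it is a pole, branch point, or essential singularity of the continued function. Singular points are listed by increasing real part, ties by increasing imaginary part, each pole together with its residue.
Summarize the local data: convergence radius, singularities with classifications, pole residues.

Radius of convergence at 0: -3/14 + (1/14)*sqrt(205).
At 3/14 - (1/14)*sqrt(205): a pole of order 1; residue -(7/5125)*sqrt(205).
At 3/14 + (1/14)*sqrt(205): a pole of order 1; residue (7/5125)*sqrt(205).

Denominator factor (r**2 - 3*r/7 - 1): discriminant 205/49, real irrational roots 3/14 + (1/14)*sqrt(205) and 3/14 - (1/14)*sqrt(205); poles of order 1, moduli 3/14 + (1/14)*sqrt(205) and -3/14 + (1/14)*sqrt(205).
The radius of convergence is the smallest modulus among the singular points: -3/14 + (1/14)*sqrt(205).
The factor r**2 - 3*r/7 - 1 splits as (r - a)(r - a') with a = 3/14 - (1/14)*sqrt(205), a' = 3/14 + (1/14)*sqrt(205). At the order-1 pole a set g(r) = (r - a)*f(r) = [1/25] / (r - a').
Simple pole: residue = g(a) at a = 3/14 - (1/14)*sqrt(205), which is -(7/5125)*sqrt(205).
The factor r**2 - 3*r/7 - 1 splits as (r - a)(r - a') with a = 3/14 + (1/14)*sqrt(205), a' = 3/14 - (1/14)*sqrt(205). At the order-1 pole a set g(r) = (r - a)*f(r) = [1/25] / (r - a').
Simple pole: residue = g(a) at a = 3/14 + (1/14)*sqrt(205), which is (7/5125)*sqrt(205).
List the singular points by increasing real part (a conjugate pair: the negative imaginary part first).


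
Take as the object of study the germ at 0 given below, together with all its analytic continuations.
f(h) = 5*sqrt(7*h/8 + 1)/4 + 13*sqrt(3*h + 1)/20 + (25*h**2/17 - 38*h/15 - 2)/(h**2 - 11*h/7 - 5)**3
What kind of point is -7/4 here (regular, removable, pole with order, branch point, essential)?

Denominator factors: h**2 - 11*h/7 - 5 = 13/16 at h = -7/4 — none vanishes.
Branch term sqrt(1 - h/(-1/3)): argument at -7/4 is -17/4, nonzero, so -7/4 is not its branch point (a point on a principal cut is still regular for the continued germ).
Branch term sqrt(1 - h/(-8/7)): argument at -7/4 is -17/32, nonzero, so -7/4 is not its branch point (a point on a principal cut is still regular for the continued germ).
So the germ continues analytically to -7/4.

The point is a regular point.


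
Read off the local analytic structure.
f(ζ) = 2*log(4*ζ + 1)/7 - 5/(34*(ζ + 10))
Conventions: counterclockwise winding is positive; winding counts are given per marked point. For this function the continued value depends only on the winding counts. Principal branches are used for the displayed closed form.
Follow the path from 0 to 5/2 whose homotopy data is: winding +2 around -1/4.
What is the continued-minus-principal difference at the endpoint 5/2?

Continued minus principal equals (8/7)*pi*i.

The rational part is single-valued and drops out of the difference; each branch term changes only by its own monodromy.
(2/7)*log(1 - ζ/(-1/4)): each positive loop around -1/4 adds 2*pi*i to the log, so winding +2 contributes (2/7)*(2)*2*pi*i = (8/7)*pi*i.
Summing the contributions at ζ = 5/2 gives (8/7)*pi*i.


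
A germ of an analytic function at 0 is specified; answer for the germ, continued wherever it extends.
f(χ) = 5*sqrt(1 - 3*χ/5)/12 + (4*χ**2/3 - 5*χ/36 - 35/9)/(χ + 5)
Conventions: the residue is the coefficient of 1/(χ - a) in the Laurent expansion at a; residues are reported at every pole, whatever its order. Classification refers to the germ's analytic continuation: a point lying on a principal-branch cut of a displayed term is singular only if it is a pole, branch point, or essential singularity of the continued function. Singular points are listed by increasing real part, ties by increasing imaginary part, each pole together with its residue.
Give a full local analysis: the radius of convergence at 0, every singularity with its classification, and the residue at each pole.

Radius of convergence at 0: 5/3.
At -5: a pole of order 1; residue 1085/36.
At 5/3: an algebraic (square-root) branch point.

Denominator factor (χ + 5): pole of order 1 at -5, modulus 5.
Branch term (5/12)*sqrt(1 - χ/(5/3)): its argument vanishes at χ = 5/3, a square-root branch point, modulus 5/3.
The radius of convergence is the smallest modulus among the singular points: 5/3.
The branch term is analytic at -5 and contributes nothing to the residue; only the rational part matters.
At the order-1 pole -5 set g(χ) = (χ - (-5))*(rational part) = 4*χ**2/3 - 5*χ/36 - 35/9.
Simple pole: residue = g(a) at a = -5, which is 1085/36.
List the singular points by increasing real part (a conjugate pair: the negative imaginary part first).


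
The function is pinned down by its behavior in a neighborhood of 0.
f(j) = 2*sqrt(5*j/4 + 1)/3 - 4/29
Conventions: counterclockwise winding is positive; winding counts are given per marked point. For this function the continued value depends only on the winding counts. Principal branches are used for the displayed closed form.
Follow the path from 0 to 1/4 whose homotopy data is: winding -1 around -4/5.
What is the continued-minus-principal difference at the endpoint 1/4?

Continued minus principal equals -(1/3)*sqrt(21).

The rational part is single-valued and drops out of the difference; each branch term changes only by its own monodromy.
(2/3)*sqrt(1 - j/(-4/5)): winding -1 is odd, the square root flips sign, contributing -2*(2/3)*sqrt(1 - (1/4)/(-4/5)) = -2*(2/3)*sqrt(21/16) = -(1/3)*sqrt(21).
Summing the contributions at j = 1/4 gives -(1/3)*sqrt(21).


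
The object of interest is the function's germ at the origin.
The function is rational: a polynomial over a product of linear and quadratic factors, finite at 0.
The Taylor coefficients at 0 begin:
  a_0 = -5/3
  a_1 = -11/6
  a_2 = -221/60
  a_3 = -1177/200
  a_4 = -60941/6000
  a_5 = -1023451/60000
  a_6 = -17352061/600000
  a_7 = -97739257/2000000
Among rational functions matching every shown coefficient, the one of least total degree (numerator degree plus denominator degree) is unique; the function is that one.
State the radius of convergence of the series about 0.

The radius of convergence is -11/20 + (1/20)*sqrt(521).

No rational of total degree below 2 reproduces all 8 coefficients; solving the [0/2] Pade equations on them gives f(v) = 5/(3*(v**2 + 11*v/10 - 1)), whose expansion matches every shown term.
Denominator factor (v**2 + 11*v/10 - 1): discriminant 521/100, real irrational roots -11/20 + (1/20)*sqrt(521) and -11/20 - (1/20)*sqrt(521); poles of order 1, moduli -11/20 + (1/20)*sqrt(521) and 11/20 + (1/20)*sqrt(521).
The radius of convergence is the smallest modulus among the singular points: -11/20 + (1/20)*sqrt(521).


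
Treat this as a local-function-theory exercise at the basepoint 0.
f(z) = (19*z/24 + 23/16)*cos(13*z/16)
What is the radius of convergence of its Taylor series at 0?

The factor cos(13*z/16) is entire and contributes no finite singular point.
The polynomial part has no poles.
No finite singular points: the Taylor series at 0 converges everywhere.

The radius of convergence is infinite.


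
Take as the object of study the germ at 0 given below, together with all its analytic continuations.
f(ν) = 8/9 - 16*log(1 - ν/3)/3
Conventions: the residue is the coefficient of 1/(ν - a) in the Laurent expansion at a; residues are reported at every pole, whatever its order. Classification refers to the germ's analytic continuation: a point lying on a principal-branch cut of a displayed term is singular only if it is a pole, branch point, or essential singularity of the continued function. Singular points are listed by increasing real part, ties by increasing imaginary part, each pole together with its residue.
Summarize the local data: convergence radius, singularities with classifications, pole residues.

Branch term (-16/3)*log(1 - ν/(3)): its argument vanishes at ν = 3, a logarithmic branch point, modulus 3.
The radius of convergence is the smallest modulus among the singular points: 3.

Radius of convergence at 0: 3.
At 3: a logarithmic branch point.


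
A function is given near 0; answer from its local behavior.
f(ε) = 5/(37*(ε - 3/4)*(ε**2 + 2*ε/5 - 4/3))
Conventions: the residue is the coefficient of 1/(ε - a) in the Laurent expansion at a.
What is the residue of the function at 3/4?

The residue is -1200/4181.

At the order-1 pole 3/4 set g(ε) = (ε - (3/4))*f(ε) = 5/(37*(ε**2 + 2*ε/5 - 4/3)).
Simple pole: residue = g(a) at a = 3/4, which is -1200/4181.


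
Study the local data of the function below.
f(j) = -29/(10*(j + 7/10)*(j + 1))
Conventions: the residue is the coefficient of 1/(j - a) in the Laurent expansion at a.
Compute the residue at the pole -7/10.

At the order-1 pole -7/10 set g(j) = (j - (-7/10))*f(j) = -29/(10*(j + 1)).
Simple pole: residue = g(a) at a = -7/10, which is -29/3.

The residue is -29/3.


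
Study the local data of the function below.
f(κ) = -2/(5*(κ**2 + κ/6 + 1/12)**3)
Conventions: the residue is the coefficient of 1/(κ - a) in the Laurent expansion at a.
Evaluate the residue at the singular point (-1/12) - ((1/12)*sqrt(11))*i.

The factor κ**2 + κ/6 + 1/12 splits as (κ - a)(κ - a') with a = (-1/12) - ((1/12)*sqrt(11))*i, a' = (-1/12) + ((1/12)*sqrt(11))*i. At the order-3 pole a set g(κ) = (κ - a)^3*f(κ) = [-2/5] / (κ - a')^3.
Order-3 pole: residue = g''(a)/2; g''((-1/12) - ((1/12)*sqrt(11))*i) = -((186624/6655)*sqrt(11))*i, so the residue is -((93312/6655)*sqrt(11))*i.

The residue is -((93312/6655)*sqrt(11))*i.


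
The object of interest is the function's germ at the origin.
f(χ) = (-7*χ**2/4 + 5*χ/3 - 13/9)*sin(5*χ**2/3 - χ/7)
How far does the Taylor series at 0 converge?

The radius of convergence is infinite.

The factor sin(5*χ**2/3 - χ/7) is entire and contributes no finite singular point.
The polynomial part has no poles.
No finite singular points: the Taylor series at 0 converges everywhere.


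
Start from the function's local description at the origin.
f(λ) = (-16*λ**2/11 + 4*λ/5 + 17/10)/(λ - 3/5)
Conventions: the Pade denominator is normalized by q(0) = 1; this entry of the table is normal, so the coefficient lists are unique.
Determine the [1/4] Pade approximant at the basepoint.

The Pade approximant has numerator coefficients [-17/6, -1843451/509022]; denominator coefficients [1, -72880/84837, -2436925/2799621, -911000/2799621, -18220000/30795831].

Taylor coefficients needed (expand at 0): a_0 = -17/6, a_1 = -109/18, a_2 = -4555/594, a_3 = -22775/1782, a_4 = -113875/5346, a_5 = -569375/16038.
Write the denominator as Q(λ) = 1 + q1*λ + q2*λ^2 + q3*λ^3 + q4*λ^4. Requiring Q*f - P = O(λ^6) with deg P <= 1 kills the coefficients of λ^2..λ^5 in Q*f:
  λ^2: a_2 + q1*a_1 + q2*a_0 = 0, i.e. -4555/594 + (-109/18)*q1 + (-17/6)*q2 = 0.
  λ^3: a_3 + q1*a_2 + q2*a_1 + q3*a_0 = 0, i.e. -22775/1782 + (-4555/594)*q1 + (-109/18)*q2 + (-17/6)*q3 = 0.
  λ^4: a_4 + q1*a_3 + q2*a_2 + q3*a_1 + q4*a_0 = 0, i.e. -113875/5346 + (-22775/1782)*q1 + (-4555/594)*q2 + (-109/18)*q3 + (-17/6)*q4 = 0.
  λ^5: a_5 + q1*a_4 + q2*a_3 + q3*a_2 + q4*a_1 = 0, i.e. -569375/16038 + (-113875/5346)*q1 + (-22775/1782)*q2 + (-4555/594)*q3 + (-109/18)*q4 = 0.
Solving this linear system: q1 = -72880/84837, q2 = -2436925/2799621, q3 = -911000/2799621, q4 = -18220000/30795831.
The numerator is Q*f truncated at degree 1: P0 = a_0 = -17/6; P1 = a_1 + q1*a_0 = -1843451/509022.


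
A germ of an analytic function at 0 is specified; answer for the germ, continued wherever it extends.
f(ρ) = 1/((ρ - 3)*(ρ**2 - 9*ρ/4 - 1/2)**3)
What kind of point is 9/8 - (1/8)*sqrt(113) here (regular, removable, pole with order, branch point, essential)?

The point is a pole of order 3.

The denominator factor ρ**2 - 9*ρ/4 - 1/2 vanishes at 9/8 - (1/8)*sqrt(113) and appears to the power 3; the numerator there equals 1, nonzero, and no other factor vanishes.
Hence a pole whose order is the multiplicity, 3.


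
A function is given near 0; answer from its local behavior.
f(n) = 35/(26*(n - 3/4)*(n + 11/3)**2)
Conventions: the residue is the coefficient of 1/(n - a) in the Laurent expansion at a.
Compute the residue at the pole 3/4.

The residue is 2520/36517.

At the order-1 pole 3/4 set g(n) = (n - (3/4))*f(n) = 35/(26*(n + 11/3)**2).
Simple pole: residue = g(a) at a = 3/4, which is 2520/36517.


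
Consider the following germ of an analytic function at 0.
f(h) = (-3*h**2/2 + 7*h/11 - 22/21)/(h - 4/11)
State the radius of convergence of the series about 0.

Denominator factor (h - 4/11): pole of order 1 at 4/11, modulus 4/11.
The radius of convergence is the smallest modulus among the singular points: 4/11.

The radius of convergence is 4/11.


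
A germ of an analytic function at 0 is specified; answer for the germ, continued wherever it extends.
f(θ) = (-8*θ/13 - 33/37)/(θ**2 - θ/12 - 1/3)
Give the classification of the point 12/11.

Denominator factors: θ**2 - θ/12 - 1/3 = 278/363 at θ = 12/11 — none vanishes.
So the germ continues analytically to 12/11.

The point is a regular point.


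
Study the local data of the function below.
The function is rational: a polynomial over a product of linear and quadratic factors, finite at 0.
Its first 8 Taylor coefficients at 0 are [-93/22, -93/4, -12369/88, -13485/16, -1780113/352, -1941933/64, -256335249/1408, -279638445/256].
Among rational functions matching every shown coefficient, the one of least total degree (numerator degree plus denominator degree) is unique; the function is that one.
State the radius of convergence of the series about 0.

The radius of convergence is 1/6.

No rational of total degree below 2 reproduces all 8 coefficients; solving the [0/2] Pade equations on them gives f(h) = 31/(22*(h - 1/6)*(h + 2)), whose expansion matches every shown term.
Denominator factor (h - 1/6): pole of order 1 at 1/6, modulus 1/6.
Denominator factor (h + 2): pole of order 1 at -2, modulus 2.
The radius of convergence is the smallest modulus among the singular points: 1/6.


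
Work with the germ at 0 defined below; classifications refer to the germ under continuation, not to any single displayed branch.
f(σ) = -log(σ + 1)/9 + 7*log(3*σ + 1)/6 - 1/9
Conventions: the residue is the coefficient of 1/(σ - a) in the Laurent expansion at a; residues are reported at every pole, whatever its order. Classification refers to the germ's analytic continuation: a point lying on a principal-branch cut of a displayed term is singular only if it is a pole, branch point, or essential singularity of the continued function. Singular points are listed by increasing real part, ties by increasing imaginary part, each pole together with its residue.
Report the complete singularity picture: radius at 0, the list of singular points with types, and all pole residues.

Radius of convergence at 0: 1/3.
At -1: a logarithmic branch point.
At -1/3: a logarithmic branch point.

Branch term (7/6)*log(1 - σ/(-1/3)): its argument vanishes at σ = -1/3, a logarithmic branch point, modulus 1/3.
Branch term (-1/9)*log(1 - σ/(-1)): its argument vanishes at σ = -1, a logarithmic branch point, modulus 1.
The radius of convergence is the smallest modulus among the singular points: 1/3.
List the singular points by increasing real part (a conjugate pair: the negative imaginary part first).


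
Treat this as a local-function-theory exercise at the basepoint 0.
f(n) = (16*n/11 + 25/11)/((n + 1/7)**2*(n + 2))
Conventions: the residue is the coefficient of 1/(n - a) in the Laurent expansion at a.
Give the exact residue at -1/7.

The residue is 343/1859.

At the order-2 pole -1/7 set g(n) = (n - (-1/7))^2*f(n) = (16*n/11 + 25/11)/(n + 2).
Order-2 pole: residue = g'(a); g'(-1/7) = 343/1859, so the residue is 343/1859.


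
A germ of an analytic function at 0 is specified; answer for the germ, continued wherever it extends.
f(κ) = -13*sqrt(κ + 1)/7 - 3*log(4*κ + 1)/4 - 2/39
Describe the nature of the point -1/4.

The term (-3/4)*log(1 - κ/(-1/4)) has argument 1 - -1/4/(-1/4) = 0 at -1/4: a logarithmic (infinitely-sheeted) branch point; the remaining terms are analytic or single-valued there.

The point is a logarithmic branch point.


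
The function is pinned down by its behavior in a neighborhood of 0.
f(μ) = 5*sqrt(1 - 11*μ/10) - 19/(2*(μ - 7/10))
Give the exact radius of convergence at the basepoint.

The radius of convergence is 7/10.

Denominator factor (μ - 7/10): pole of order 1 at 7/10, modulus 7/10.
Branch term (5)*sqrt(1 - μ/(10/11)): its argument vanishes at μ = 10/11, a square-root branch point, modulus 10/11.
The radius of convergence is the smallest modulus among the singular points: 7/10.


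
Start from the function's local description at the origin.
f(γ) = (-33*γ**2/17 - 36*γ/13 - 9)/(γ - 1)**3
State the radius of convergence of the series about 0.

Denominator factor (γ - 1)^3: pole of order 3 at 1, modulus 1.
The radius of convergence is the smallest modulus among the singular points: 1.

The radius of convergence is 1.


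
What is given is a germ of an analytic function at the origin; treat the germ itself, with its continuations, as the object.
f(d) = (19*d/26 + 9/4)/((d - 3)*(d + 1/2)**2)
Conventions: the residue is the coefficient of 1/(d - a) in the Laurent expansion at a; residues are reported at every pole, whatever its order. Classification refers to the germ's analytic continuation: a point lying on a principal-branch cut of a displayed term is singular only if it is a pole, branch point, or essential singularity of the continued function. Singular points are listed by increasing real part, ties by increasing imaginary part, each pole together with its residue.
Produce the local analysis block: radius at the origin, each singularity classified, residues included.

Radius of convergence at 0: 1/2.
At -1/2: a pole of order 2; residue -33/91.
At 3: a pole of order 1; residue 33/91.

Denominator factor (d - 3): pole of order 1 at 3, modulus 3.
Denominator factor (d + 1/2)^2: pole of order 2 at -1/2, modulus 1/2.
The radius of convergence is the smallest modulus among the singular points: 1/2.
At the order-2 pole -1/2 set g(d) = (d - (-1/2))^2*f(d) = (19*d/26 + 9/4)/(d - 3).
Order-2 pole: residue = g'(a); g'(-1/2) = -33/91, so the residue is -33/91.
At the order-1 pole 3 set g(d) = (d - (3))*f(d) = (19*d/26 + 9/4)/(d + 1/2)**2.
Simple pole: residue = g(a) at a = 3, which is 33/91.
List the singular points by increasing real part (a conjugate pair: the negative imaginary part first).


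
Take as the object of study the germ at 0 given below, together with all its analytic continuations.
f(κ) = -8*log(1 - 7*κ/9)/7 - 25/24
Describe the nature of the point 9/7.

The term (-8/7)*log(1 - κ/(9/7)) has argument 1 - 9/7/(9/7) = 0 at 9/7: a logarithmic (infinitely-sheeted) branch point; the remaining terms are analytic or single-valued there.

The point is a logarithmic branch point.


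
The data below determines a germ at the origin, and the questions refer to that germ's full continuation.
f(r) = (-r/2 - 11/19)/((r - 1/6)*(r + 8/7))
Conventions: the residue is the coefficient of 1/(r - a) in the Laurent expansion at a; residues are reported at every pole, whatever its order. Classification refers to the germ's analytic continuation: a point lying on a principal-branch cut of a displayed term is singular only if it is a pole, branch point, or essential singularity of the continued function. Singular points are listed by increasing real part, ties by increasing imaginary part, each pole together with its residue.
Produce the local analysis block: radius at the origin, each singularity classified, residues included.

Radius of convergence at 0: 1/6.
At -8/7: a pole of order 1; residue 6/1045.
At 1/6: a pole of order 1; residue -1057/2090.

Denominator factor (r - 1/6): pole of order 1 at 1/6, modulus 1/6.
Denominator factor (r + 8/7): pole of order 1 at -8/7, modulus 8/7.
The radius of convergence is the smallest modulus among the singular points: 1/6.
At the order-1 pole -8/7 set g(r) = (r - (-8/7))*f(r) = (-r/2 - 11/19)/(r - 1/6).
Simple pole: residue = g(a) at a = -8/7, which is 6/1045.
At the order-1 pole 1/6 set g(r) = (r - (1/6))*f(r) = (-r/2 - 11/19)/(r + 8/7).
Simple pole: residue = g(a) at a = 1/6, which is -1057/2090.
List the singular points by increasing real part (a conjugate pair: the negative imaginary part first).


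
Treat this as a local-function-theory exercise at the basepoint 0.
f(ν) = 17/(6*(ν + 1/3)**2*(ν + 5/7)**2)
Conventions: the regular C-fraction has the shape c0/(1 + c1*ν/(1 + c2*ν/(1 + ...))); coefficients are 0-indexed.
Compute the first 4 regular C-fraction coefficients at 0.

The regular C-fraction coefficients are [2499/50, 44/5, -347/110, 69589/38170].

Taylor coefficients (expand at 0): a_0 = 2499/50, a_1 = -54978/125, a_2 = 1551879/625, a_3 = -35900634/3125.
c0 = a_0 = 2499/50. Peel one level at a time: if S = 1 + c*ν/S' with S'(0) = 1, then c is the ν-coefficient of S and S' = c*ν/(S - 1).
S_1 = c0/f = 1 + (44/5)*ν + (694/25)*ν^2 + ...; c1 = 44/5.
S_2 = c1*ν/(S_1 - 1) = 1 + (-347/110)*ν + (69589/12100)*ν^2 + ...; c2 = -347/110.
S_3 = c2*ν/(S_2 - 1) = 1 + (69589/38170)*ν + ...; c3 = 69589/38170.


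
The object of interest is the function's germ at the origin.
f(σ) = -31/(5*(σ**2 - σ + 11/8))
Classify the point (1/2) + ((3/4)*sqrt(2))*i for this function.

The point is a pole of order 1.

The denominator factor σ**2 - σ + 11/8 vanishes at (1/2) + ((3/4)*sqrt(2))*i and appears to the power 1; the numerator there equals -31/5, nonzero, and no other factor vanishes.
Hence a pole whose order is the multiplicity, 1.


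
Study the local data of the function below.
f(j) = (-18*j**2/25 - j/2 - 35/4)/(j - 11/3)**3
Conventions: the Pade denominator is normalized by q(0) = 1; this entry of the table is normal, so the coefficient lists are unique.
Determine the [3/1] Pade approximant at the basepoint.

The Pade approximant has numerator coefficients [945/5324, 8168013/106703608, 6804069471/205404445400, 4031000397/564862224850]; denominator coefficients [1, -62299/140294].

Taylor coefficients needed (expand at 0): a_0 = 945/5324, a_1 = 9099/58564, a_2 = 411156/4026275, a_3 = 4648833/88578050, a_4 = 45415971/1948717100.
Write the denominator as Q(j) = 1 + q1*j. Requiring Q*f - P = O(j^5) with deg P <= 3 kills the coefficients of j^4..j^4 in Q*f:
  j^4: a_4 + q1*a_3 = 0, i.e. 45415971/1948717100 + (4648833/88578050)*q1 = 0.
Solving this linear system: q1 = -62299/140294.
The numerator is Q*f truncated at degree 3: P0 = a_0 = 945/5324; P1 = a_1 + q1*a_0 = 8168013/106703608; P2 = a_2 + q1*a_1 = 6804069471/205404445400; P3 = a_3 + q1*a_2 = 4031000397/564862224850.


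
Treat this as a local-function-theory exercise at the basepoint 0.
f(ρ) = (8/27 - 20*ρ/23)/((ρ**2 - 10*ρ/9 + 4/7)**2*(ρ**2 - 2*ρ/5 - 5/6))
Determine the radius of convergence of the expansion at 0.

The radius of convergence is -1/5 + (1/30)*sqrt(786).

Denominator factor (ρ**2 - 10*ρ/9 + 4/7)^2: discriminant -596/567, complex-conjugate roots (5/9) + ((1/63)*sqrt(1043))*i and (5/9) - ((1/63)*sqrt(1043))*i; poles of order 2, moduli (2/7)*sqrt(7) and (2/7)*sqrt(7).
Denominator factor (ρ**2 - 2*ρ/5 - 5/6): discriminant 262/75, real irrational roots 1/5 + (1/30)*sqrt(786) and 1/5 - (1/30)*sqrt(786); poles of order 1, moduli 1/5 + (1/30)*sqrt(786) and -1/5 + (1/30)*sqrt(786).
The radius of convergence is the smallest modulus among the singular points: -1/5 + (1/30)*sqrt(786).


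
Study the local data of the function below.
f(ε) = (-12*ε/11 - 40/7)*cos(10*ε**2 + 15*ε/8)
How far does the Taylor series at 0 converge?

The factor cos(10*ε**2 + 15*ε/8) is entire and contributes no finite singular point.
The polynomial part has no poles.
No finite singular points: the Taylor series at 0 converges everywhere.

The radius of convergence is infinite.


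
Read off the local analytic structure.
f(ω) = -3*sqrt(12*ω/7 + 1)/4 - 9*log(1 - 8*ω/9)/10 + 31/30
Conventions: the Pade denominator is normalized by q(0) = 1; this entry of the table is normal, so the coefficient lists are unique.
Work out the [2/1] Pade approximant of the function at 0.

The Pade approximant has numerator coefficients [17/60, 189998/1127115, 2133511/3347190]; denominator coefficients [1, 21214/525987].

Taylor coefficients needed (expand at 0): a_0 = 17/60, a_1 = 11/70, a_2 = 2783/4410, a_3 = -10607/416745.
Write the denominator as Q(ω) = 1 + q1*ω. Requiring Q*f - P = O(ω^4) with deg P <= 2 kills the coefficients of ω^3..ω^3 in Q*f:
  ω^3: a_3 + q1*a_2 = 0, i.e. -10607/416745 + (2783/4410)*q1 = 0.
Solving this linear system: q1 = 21214/525987.
The numerator is Q*f truncated at degree 2: P0 = a_0 = 17/60; P1 = a_1 + q1*a_0 = 189998/1127115; P2 = a_2 + q1*a_1 = 2133511/3347190.


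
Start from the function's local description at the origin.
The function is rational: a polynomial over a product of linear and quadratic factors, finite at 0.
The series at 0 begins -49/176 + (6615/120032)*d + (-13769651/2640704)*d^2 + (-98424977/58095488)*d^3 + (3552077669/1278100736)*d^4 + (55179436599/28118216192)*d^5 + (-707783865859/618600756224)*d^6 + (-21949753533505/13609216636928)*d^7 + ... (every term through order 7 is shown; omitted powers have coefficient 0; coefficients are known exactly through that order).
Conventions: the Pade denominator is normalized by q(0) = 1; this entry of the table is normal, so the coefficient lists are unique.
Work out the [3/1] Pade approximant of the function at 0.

Taylor coefficients needed (read off): a_0 = -49/176, a_1 = 6615/120032, a_2 = -13769651/2640704, a_3 = -98424977/58095488, a_4 = 3552077669/1278100736.
Write the denominator as Q(d) = 1 + q1*d. Requiring Q*f - P = O(d^5) with deg P <= 3 kills the coefficients of d^4..d^4 in Q*f:
  d^4: a_4 + q1*a_3 = 0, i.e. 3552077669/1278100736 + (-98424977/58095488)*q1 = 0.
Solving this linear system: q1 = 72491381/44190806.
The numerator is Q*f truncated at degree 3: P0 = a_0 = -49/176; P1 = a_1 + q1*a_0 = -2200614451/5479659944; P2 = a_2 + q1*a_1 = -14038840753/2739829972; P3 = a_3 + q1*a_2 = -14038840753/1369914986.

The Pade approximant has numerator coefficients [-49/176, -2200614451/5479659944, -14038840753/2739829972, -14038840753/1369914986]; denominator coefficients [1, 72491381/44190806].


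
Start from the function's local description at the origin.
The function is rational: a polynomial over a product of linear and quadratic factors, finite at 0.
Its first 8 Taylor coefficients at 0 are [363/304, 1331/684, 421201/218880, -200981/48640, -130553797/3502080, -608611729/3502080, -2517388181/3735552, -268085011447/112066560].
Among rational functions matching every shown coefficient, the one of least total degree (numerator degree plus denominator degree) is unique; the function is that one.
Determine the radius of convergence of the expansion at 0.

No rational of total degree below 4 reproduces all 8 coefficients; solving the [2/2] Pade equations on them gives f(θ) = (θ**2/30 - 11*θ/18 + 3/19)/(θ - 4/11)**2, whose expansion matches every shown term.
Denominator factor (θ - 4/11)^2: pole of order 2 at 4/11, modulus 4/11.
The radius of convergence is the smallest modulus among the singular points: 4/11.

The radius of convergence is 4/11.


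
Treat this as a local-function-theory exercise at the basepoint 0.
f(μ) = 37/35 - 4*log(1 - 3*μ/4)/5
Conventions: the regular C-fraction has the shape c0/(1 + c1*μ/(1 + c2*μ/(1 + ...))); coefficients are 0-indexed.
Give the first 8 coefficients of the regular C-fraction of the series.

Taylor coefficients (expand at 0): a_0 = 37/35, a_1 = 3/5, a_2 = 9/40, a_3 = 9/80, a_4 = 81/1280, a_5 = 243/6400, a_6 = 243/10240, a_7 = 2187/143360.
c0 = a_0 = 37/35. Peel one level at a time: if S = 1 + c*μ/S' with S'(0) = 1, then c is the μ-coefficient of S and S' = c*μ/(S - 1).
S_1 = c0/f = 1 + (-21/37)*μ + (1197/10952)*μ^2 + ...; c1 = -21/37.
S_2 = c1*μ/(S_1 - 1) = 1 + (57/296)*μ + (-3/64)*μ^2 + ...; c2 = 57/296.
S_3 = c2*μ/(S_2 - 1) = 1 + (37/152)*μ + (1739/11552)*μ^2 + ...; c3 = 37/152.
S_4 = c3*μ/(S_3 - 1) = 1 + (-47/76)*μ + (-3/80)*μ^2 + ...; c4 = -47/76.
S_5 = c4*μ/(S_4 - 1) = 1 + (-57/940)*μ + (-33687/1767200)*μ^2 + ...; c5 = -57/940.
S_6 = c5*μ/(S_5 - 1) = 1 + (-591/1880)*μ + (-81/2240)*μ^2 + ...; c6 = -591/1880.
S_7 = c6*μ/(S_6 - 1) = 1 + (-1269/11032)*μ + ...; c7 = -1269/11032.

The regular C-fraction coefficients are [37/35, -21/37, 57/296, 37/152, -47/76, -57/940, -591/1880, -1269/11032].


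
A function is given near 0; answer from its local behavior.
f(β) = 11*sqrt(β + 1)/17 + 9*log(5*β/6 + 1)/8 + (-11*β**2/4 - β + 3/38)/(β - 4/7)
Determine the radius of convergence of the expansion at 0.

The radius of convergence is 4/7.

Denominator factor (β - 4/7): pole of order 1 at 4/7, modulus 4/7.
Branch term (11/17)*sqrt(1 - β/(-1)): its argument vanishes at β = -1, a square-root branch point, modulus 1.
Branch term (9/8)*log(1 - β/(-6/5)): its argument vanishes at β = -6/5, a logarithmic branch point, modulus 6/5.
The radius of convergence is the smallest modulus among the singular points: 4/7.


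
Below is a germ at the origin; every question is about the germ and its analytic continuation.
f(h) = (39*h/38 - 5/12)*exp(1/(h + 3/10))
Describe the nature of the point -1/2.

The point is a regular point.

There is no denominator, hence no pole anywhere.
The essential point of exp(1/(h - (-3/10))) is -3/10, not -1/2.
So the germ continues analytically to -1/2.


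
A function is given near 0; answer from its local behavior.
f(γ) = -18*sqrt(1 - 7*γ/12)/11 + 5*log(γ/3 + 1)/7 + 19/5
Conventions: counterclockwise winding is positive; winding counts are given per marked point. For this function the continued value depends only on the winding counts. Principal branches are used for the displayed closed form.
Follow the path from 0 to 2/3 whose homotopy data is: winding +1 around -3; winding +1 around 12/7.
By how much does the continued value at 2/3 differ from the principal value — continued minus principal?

Continued minus principal equals ((6/11)*sqrt(22)) + ((10/7)*pi)*i.

The rational part is single-valued and drops out of the difference; each branch term changes only by its own monodromy.
(-18/11)*sqrt(1 - γ/(12/7)): winding +1 is odd, the square root flips sign, contributing -2*(-18/11)*sqrt(1 - (2/3)/(12/7)) = -2*(-18/11)*sqrt(11/18) = (6/11)*sqrt(22).
(5/7)*log(1 - γ/(-3)): each positive loop around -3 adds 2*pi*i to the log, so winding +1 contributes (5/7)*(1)*2*pi*i = (10/7)*pi*i.
Summing the contributions at γ = 2/3 gives ((6/11)*sqrt(22)) + ((10/7)*pi)*i.


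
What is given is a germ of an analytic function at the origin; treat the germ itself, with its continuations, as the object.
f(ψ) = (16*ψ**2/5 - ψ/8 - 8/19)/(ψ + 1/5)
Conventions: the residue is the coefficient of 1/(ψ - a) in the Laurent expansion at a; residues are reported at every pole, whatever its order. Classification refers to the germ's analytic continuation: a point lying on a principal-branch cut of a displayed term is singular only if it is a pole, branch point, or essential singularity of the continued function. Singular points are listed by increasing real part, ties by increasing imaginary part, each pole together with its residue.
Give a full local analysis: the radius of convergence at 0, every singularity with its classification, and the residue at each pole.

Denominator factor (ψ + 1/5): pole of order 1 at -1/5, modulus 1/5.
The radius of convergence is the smallest modulus among the singular points: 1/5.
At the order-1 pole -1/5 set g(ψ) = (ψ - (-1/5))*f(ψ) = 16*ψ**2/5 - ψ/8 - 8/19.
Simple pole: residue = g(a) at a = -1/5, which is -5093/19000.

Radius of convergence at 0: 1/5.
At -1/5: a pole of order 1; residue -5093/19000.


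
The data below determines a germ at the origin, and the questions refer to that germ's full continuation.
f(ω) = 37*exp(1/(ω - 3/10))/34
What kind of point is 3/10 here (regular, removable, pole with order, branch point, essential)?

The exponent 1/(ω - (3/10)) has a pole at 3/10, so exp(1/(ω - (3/10))) takes every nonzero value near it: an essential singularity (not a pole of any order).

The point is an essential singularity.


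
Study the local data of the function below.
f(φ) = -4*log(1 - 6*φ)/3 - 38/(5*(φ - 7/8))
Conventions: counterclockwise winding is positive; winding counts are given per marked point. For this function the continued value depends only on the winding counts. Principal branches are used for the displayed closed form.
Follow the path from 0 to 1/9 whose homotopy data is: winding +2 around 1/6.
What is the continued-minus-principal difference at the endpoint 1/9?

Continued minus principal equals -(16/3)*pi*i.

The rational part is single-valued and drops out of the difference; each branch term changes only by its own monodromy.
(-4/3)*log(1 - φ/(1/6)): each positive loop around 1/6 adds 2*pi*i to the log, so winding +2 contributes (-4/3)*(2)*2*pi*i = -(16/3)*pi*i.
Summing the contributions at φ = 1/9 gives -(16/3)*pi*i.


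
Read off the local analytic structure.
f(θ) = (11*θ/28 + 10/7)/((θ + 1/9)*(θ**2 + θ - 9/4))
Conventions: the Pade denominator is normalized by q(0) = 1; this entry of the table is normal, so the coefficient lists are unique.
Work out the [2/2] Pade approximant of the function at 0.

Taylor coefficients needed (expand at 0): a_0 = -40/7, a_1 = 2981/63, a_2 = -243937/567, a_3 = 19739669/5103, a_4 = -228439891/6561.
Write the denominator as Q(θ) = 1 + q1*θ + q2*θ^2. Requiring Q*f - P = O(θ^5) with deg P <= 2 kills the coefficients of θ^3..θ^4 in Q*f:
  θ^3: a_3 + q1*a_2 + q2*a_1 = 0, i.e. 19739669/5103 + (-243937/567)*q1 + (2981/63)*q2 = 0.
  θ^4: a_4 + q1*a_3 + q2*a_2 = 0, i.e. -228439891/6561 + (19739669/5103)*q1 + (-243937/567)*q2 = 0.
Solving this linear system: q1 = 149322319/18369630, q2 = -144053363/18369630.
The numerator is Q*f truncated at degree 2: P0 = a_0 = -40/7; P1 = a_1 + q1*a_0 = 1239299/1428749; P2 = a_2 + q1*a_1 + q2*a_0 = -11153691/14287490.

The Pade approximant has numerator coefficients [-40/7, 1239299/1428749, -11153691/14287490]; denominator coefficients [1, 149322319/18369630, -144053363/18369630].


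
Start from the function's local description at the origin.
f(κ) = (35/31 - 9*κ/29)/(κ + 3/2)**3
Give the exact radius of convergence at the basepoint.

The radius of convergence is 3/2.

Denominator factor (κ + 3/2)^3: pole of order 3 at -3/2, modulus 3/2.
The radius of convergence is the smallest modulus among the singular points: 3/2.


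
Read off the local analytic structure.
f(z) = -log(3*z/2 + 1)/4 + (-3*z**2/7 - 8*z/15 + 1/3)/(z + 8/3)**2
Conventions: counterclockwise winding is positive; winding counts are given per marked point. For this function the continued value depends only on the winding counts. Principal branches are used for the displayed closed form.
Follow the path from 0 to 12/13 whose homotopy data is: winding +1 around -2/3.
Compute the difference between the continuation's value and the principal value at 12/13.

The rational part is single-valued and drops out of the difference; each branch term changes only by its own monodromy.
(-1/4)*log(1 - z/(-2/3)): each positive loop around -2/3 adds 2*pi*i to the log, so winding +1 contributes (-1/4)*(1)*2*pi*i = -(1/2)*pi*i.
Summing the contributions at z = 12/13 gives -(1/2)*pi*i.

Continued minus principal equals -(1/2)*pi*i.


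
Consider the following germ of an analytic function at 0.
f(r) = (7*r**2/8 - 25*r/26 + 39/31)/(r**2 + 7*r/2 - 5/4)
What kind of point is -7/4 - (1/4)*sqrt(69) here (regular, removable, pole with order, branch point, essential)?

The denominator factor r**2 + 7*r/2 - 5/4 vanishes at -7/4 - (1/4)*sqrt(69) and appears to the power 1; the numerator there equals 242287/25792 + (837/832)*sqrt(69), nonzero, and no other factor vanishes.
Hence a pole whose order is the multiplicity, 1.

The point is a pole of order 1.


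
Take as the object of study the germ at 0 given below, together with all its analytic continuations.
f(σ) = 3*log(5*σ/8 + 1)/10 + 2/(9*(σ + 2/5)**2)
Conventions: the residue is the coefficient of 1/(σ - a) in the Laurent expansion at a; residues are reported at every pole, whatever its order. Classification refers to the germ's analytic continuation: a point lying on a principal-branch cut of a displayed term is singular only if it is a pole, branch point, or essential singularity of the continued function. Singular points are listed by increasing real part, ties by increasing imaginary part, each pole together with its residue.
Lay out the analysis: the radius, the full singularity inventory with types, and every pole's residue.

Denominator factor (σ + 2/5)^2: pole of order 2 at -2/5, modulus 2/5.
Branch term (3/10)*log(1 - σ/(-8/5)): its argument vanishes at σ = -8/5, a logarithmic branch point, modulus 8/5.
The radius of convergence is the smallest modulus among the singular points: 2/5.
The branch term is analytic at -2/5 and contributes nothing to the residue; only the rational part matters.
At the order-2 pole -2/5 set g(σ) = (σ - (-2/5))^2*(rational part) = 2/9.
Order-2 pole: residue = g'(a); g'(-2/5) = 0, so the residue is 0.
List the singular points by increasing real part (a conjugate pair: the negative imaginary part first).

Radius of convergence at 0: 2/5.
At -8/5: a logarithmic branch point.
At -2/5: a pole of order 2; residue 0.


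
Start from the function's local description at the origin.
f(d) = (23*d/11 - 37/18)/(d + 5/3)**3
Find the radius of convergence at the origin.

The radius of convergence is 5/3.

Denominator factor (d + 5/3)^3: pole of order 3 at -5/3, modulus 5/3.
The radius of convergence is the smallest modulus among the singular points: 5/3.


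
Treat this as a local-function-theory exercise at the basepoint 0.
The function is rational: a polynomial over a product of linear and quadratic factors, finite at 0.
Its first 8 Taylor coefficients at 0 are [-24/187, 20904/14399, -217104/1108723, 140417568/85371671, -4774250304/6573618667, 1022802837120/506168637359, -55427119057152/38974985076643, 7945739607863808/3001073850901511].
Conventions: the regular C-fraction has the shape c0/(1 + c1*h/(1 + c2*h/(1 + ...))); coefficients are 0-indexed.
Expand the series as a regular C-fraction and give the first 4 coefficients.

Taylor coefficients (read off): a_0 = -24/187, a_1 = 20904/14399, a_2 = -217104/1108723, a_3 = 140417568/85371671.
c0 = a_0 = -24/187. Peel one level at a time: if S = 1 + c*h/S' with S'(0) = 1, then c is the h-coefficient of S and S' = c*h/(S - 1).
S_1 = c0/f = 1 + (871/77)*h + (885/7)*h^2 + ...; c1 = 871/77.
S_2 = c1*h/(S_1 - 1) = 1 + (-9735/871)*h + (-9302704/8345051)*h^2 + ...; c2 = -9735/871.
S_3 = c2*h/(S_2 - 1) = 1 + (-9302704/93271035)*h + ...; c3 = -9302704/93271035.

The regular C-fraction coefficients are [-24/187, 871/77, -9735/871, -9302704/93271035].


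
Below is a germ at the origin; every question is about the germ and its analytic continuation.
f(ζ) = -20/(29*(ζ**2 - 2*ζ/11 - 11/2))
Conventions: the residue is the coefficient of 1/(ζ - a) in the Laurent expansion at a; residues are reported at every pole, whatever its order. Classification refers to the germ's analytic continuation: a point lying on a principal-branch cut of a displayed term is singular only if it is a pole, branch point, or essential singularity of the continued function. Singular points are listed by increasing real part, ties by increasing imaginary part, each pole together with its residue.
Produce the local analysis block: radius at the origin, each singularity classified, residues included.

Denominator factor (ζ**2 - 2*ζ/11 - 11/2): discriminant 2666/121, real irrational roots 1/11 + (1/22)*sqrt(2666) and 1/11 - (1/22)*sqrt(2666); poles of order 1, moduli 1/11 + (1/22)*sqrt(2666) and -1/11 + (1/22)*sqrt(2666).
The radius of convergence is the smallest modulus among the singular points: -1/11 + (1/22)*sqrt(2666).
The factor ζ**2 - 2*ζ/11 - 11/2 splits as (ζ - a)(ζ - a') with a = 1/11 - (1/22)*sqrt(2666), a' = 1/11 + (1/22)*sqrt(2666). At the order-1 pole a set g(ζ) = (ζ - a)*f(ζ) = [-20/29] / (ζ - a').
Simple pole: residue = g(a) at a = 1/11 - (1/22)*sqrt(2666), which is (110/38657)*sqrt(2666).
The factor ζ**2 - 2*ζ/11 - 11/2 splits as (ζ - a)(ζ - a') with a = 1/11 + (1/22)*sqrt(2666), a' = 1/11 - (1/22)*sqrt(2666). At the order-1 pole a set g(ζ) = (ζ - a)*f(ζ) = [-20/29] / (ζ - a').
Simple pole: residue = g(a) at a = 1/11 + (1/22)*sqrt(2666), which is -(110/38657)*sqrt(2666).
List the singular points by increasing real part (a conjugate pair: the negative imaginary part first).

Radius of convergence at 0: -1/11 + (1/22)*sqrt(2666).
At 1/11 - (1/22)*sqrt(2666): a pole of order 1; residue (110/38657)*sqrt(2666).
At 1/11 + (1/22)*sqrt(2666): a pole of order 1; residue -(110/38657)*sqrt(2666).
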